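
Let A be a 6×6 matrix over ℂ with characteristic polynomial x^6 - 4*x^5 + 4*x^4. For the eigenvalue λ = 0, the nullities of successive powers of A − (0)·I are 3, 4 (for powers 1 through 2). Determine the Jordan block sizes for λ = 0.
Block sizes for λ = 0: [2, 1, 1]

From the dimensions of kernels of powers, the number of Jordan blocks of size at least j is d_j − d_{j−1} where d_j = dim ker(N^j) (with d_0 = 0). Computing the differences gives [3, 1].
The number of blocks of size exactly k is (#blocks of size ≥ k) − (#blocks of size ≥ k + 1), so the partition is: 2 block(s) of size 1, 1 block(s) of size 2.
In nonincreasing order the block sizes are [2, 1, 1].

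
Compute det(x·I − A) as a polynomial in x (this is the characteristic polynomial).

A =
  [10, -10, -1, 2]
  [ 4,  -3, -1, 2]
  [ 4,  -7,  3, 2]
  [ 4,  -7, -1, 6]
x^4 - 16*x^3 + 96*x^2 - 256*x + 256

Expanding det(x·I − A) (e.g. by cofactor expansion or by noting that A is similar to its Jordan form J, which has the same characteristic polynomial as A) gives
  χ_A(x) = x^4 - 16*x^3 + 96*x^2 - 256*x + 256
which factors as (x - 4)^4. The eigenvalues (with algebraic multiplicities) are λ = 4 with multiplicity 4.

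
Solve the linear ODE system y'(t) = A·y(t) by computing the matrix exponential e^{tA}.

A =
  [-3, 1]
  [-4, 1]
e^{tA} =
  [-2*t*exp(-t) + exp(-t), t*exp(-t)]
  [-4*t*exp(-t), 2*t*exp(-t) + exp(-t)]

Strategy: write A = P · J · P⁻¹ where J is a Jordan canonical form, so e^{tA} = P · e^{tJ} · P⁻¹, and e^{tJ} can be computed block-by-block.

A has Jordan form
J =
  [-1,  1]
  [ 0, -1]
(up to reordering of blocks).

Per-block formulas:
  For a 2×2 Jordan block J_2(-1): exp(t · J_2(-1)) = e^(-1t)·(I + t·N), where N is the 2×2 nilpotent shift.

After assembling e^{tJ} and conjugating by P, we get:

e^{tA} =
  [-2*t*exp(-t) + exp(-t), t*exp(-t)]
  [-4*t*exp(-t), 2*t*exp(-t) + exp(-t)]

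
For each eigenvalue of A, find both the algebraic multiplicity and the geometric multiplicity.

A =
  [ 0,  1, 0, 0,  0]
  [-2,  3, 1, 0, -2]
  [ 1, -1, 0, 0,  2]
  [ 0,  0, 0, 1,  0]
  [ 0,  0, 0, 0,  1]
λ = 1: alg = 5, geom = 3

Step 1 — factor the characteristic polynomial to read off the algebraic multiplicities:
  χ_A(x) = (x - 1)^5

Step 2 — compute geometric multiplicities via the rank-nullity identity g(λ) = n − rank(A − λI):
  rank(A − (1)·I) = 2, so dim ker(A − (1)·I) = n − 2 = 3

Summary:
  λ = 1: algebraic multiplicity = 5, geometric multiplicity = 3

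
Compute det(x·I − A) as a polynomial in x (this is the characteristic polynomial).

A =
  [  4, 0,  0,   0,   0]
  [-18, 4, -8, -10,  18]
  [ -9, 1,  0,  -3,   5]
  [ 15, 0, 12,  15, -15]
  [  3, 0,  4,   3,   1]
x^5 - 24*x^4 + 228*x^3 - 1072*x^2 + 2496*x - 2304

Expanding det(x·I − A) (e.g. by cofactor expansion or by noting that A is similar to its Jordan form J, which has the same characteristic polynomial as A) gives
  χ_A(x) = x^5 - 24*x^4 + 228*x^3 - 1072*x^2 + 2496*x - 2304
which factors as (x - 6)^2*(x - 4)^3. The eigenvalues (with algebraic multiplicities) are λ = 4 with multiplicity 3, λ = 6 with multiplicity 2.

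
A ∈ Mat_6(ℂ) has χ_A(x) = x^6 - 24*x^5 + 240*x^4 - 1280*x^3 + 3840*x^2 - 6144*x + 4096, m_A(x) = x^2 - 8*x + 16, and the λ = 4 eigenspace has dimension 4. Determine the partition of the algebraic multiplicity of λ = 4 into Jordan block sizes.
Block sizes for λ = 4: [2, 2, 1, 1]

Step 1 — from the characteristic polynomial, algebraic multiplicity of λ = 4 is 6. From dim ker(A − (4)·I) = 4, there are exactly 4 Jordan blocks for λ = 4.
Step 2 — from the minimal polynomial, the factor (x − 4)^2 tells us the largest block for λ = 4 has size 2.
Step 3 — with total size 6, 4 blocks, and largest block 2, the block sizes (in nonincreasing order) are [2, 2, 1, 1].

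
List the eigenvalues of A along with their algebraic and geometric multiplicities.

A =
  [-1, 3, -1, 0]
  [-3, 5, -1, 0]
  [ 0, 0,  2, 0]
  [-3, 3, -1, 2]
λ = 2: alg = 4, geom = 3

Step 1 — factor the characteristic polynomial to read off the algebraic multiplicities:
  χ_A(x) = (x - 2)^4

Step 2 — compute geometric multiplicities via the rank-nullity identity g(λ) = n − rank(A − λI):
  rank(A − (2)·I) = 1, so dim ker(A − (2)·I) = n − 1 = 3

Summary:
  λ = 2: algebraic multiplicity = 4, geometric multiplicity = 3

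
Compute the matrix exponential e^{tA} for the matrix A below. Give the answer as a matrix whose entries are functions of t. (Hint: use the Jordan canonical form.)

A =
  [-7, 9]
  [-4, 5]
e^{tA} =
  [-6*t*exp(-t) + exp(-t), 9*t*exp(-t)]
  [-4*t*exp(-t), 6*t*exp(-t) + exp(-t)]

Strategy: write A = P · J · P⁻¹ where J is a Jordan canonical form, so e^{tA} = P · e^{tJ} · P⁻¹, and e^{tJ} can be computed block-by-block.

A has Jordan form
J =
  [-1,  1]
  [ 0, -1]
(up to reordering of blocks).

Per-block formulas:
  For a 2×2 Jordan block J_2(-1): exp(t · J_2(-1)) = e^(-1t)·(I + t·N), where N is the 2×2 nilpotent shift.

After assembling e^{tJ} and conjugating by P, we get:

e^{tA} =
  [-6*t*exp(-t) + exp(-t), 9*t*exp(-t)]
  [-4*t*exp(-t), 6*t*exp(-t) + exp(-t)]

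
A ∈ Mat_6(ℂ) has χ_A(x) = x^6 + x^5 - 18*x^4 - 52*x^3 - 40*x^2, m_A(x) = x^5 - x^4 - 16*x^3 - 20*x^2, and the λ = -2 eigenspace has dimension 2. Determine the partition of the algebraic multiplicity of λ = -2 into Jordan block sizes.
Block sizes for λ = -2: [2, 1]

Step 1 — from the characteristic polynomial, algebraic multiplicity of λ = -2 is 3. From dim ker(A − (-2)·I) = 2, there are exactly 2 Jordan blocks for λ = -2.
Step 2 — from the minimal polynomial, the factor (x + 2)^2 tells us the largest block for λ = -2 has size 2.
Step 3 — with total size 3, 2 blocks, and largest block 2, the block sizes (in nonincreasing order) are [2, 1].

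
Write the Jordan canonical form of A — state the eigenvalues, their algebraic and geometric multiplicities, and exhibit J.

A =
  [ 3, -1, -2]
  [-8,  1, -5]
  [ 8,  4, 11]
J_3(5)

The characteristic polynomial is
  det(x·I − A) = x^3 - 15*x^2 + 75*x - 125 = (x - 5)^3

Eigenvalues and multiplicities (the geometric multiplicity of λ is n − rank(A − λI), which equals the number of Jordan blocks for λ):
  λ = 5: algebraic multiplicity = 3, geometric multiplicity = 1

Determining the block sizes for each eigenvalue:
  λ = 5: one block (gm = 1), so the single block has size am = 3 → block sizes [3]

Assembling the blocks gives a Jordan form
J =
  [5, 1, 0]
  [0, 5, 1]
  [0, 0, 5]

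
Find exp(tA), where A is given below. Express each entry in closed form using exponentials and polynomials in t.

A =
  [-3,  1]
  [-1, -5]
e^{tA} =
  [t*exp(-4*t) + exp(-4*t), t*exp(-4*t)]
  [-t*exp(-4*t), -t*exp(-4*t) + exp(-4*t)]

Strategy: write A = P · J · P⁻¹ where J is a Jordan canonical form, so e^{tA} = P · e^{tJ} · P⁻¹, and e^{tJ} can be computed block-by-block.

A has Jordan form
J =
  [-4,  1]
  [ 0, -4]
(up to reordering of blocks).

Per-block formulas:
  For a 2×2 Jordan block J_2(-4): exp(t · J_2(-4)) = e^(-4t)·(I + t·N), where N is the 2×2 nilpotent shift.

After assembling e^{tJ} and conjugating by P, we get:

e^{tA} =
  [t*exp(-4*t) + exp(-4*t), t*exp(-4*t)]
  [-t*exp(-4*t), -t*exp(-4*t) + exp(-4*t)]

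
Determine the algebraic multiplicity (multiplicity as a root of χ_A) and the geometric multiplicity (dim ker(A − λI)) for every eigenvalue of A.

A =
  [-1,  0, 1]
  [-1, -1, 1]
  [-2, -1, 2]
λ = 0: alg = 3, geom = 1

Step 1 — factor the characteristic polynomial to read off the algebraic multiplicities:
  χ_A(x) = x^3

Step 2 — compute geometric multiplicities via the rank-nullity identity g(λ) = n − rank(A − λI):
  rank(A − (0)·I) = 2, so dim ker(A − (0)·I) = n − 2 = 1

Summary:
  λ = 0: algebraic multiplicity = 3, geometric multiplicity = 1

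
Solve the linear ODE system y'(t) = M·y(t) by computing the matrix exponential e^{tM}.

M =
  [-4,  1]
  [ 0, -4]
e^{tM} =
  [exp(-4*t), t*exp(-4*t)]
  [0, exp(-4*t)]

Strategy: write M = P · J · P⁻¹ where J is a Jordan canonical form, so e^{tM} = P · e^{tJ} · P⁻¹, and e^{tJ} can be computed block-by-block.

M has Jordan form
J =
  [-4,  1]
  [ 0, -4]
(up to reordering of blocks).

Per-block formulas:
  For a 2×2 Jordan block J_2(-4): exp(t · J_2(-4)) = e^(-4t)·(I + t·N), where N is the 2×2 nilpotent shift.

After assembling e^{tJ} and conjugating by P, we get:

e^{tM} =
  [exp(-4*t), t*exp(-4*t)]
  [0, exp(-4*t)]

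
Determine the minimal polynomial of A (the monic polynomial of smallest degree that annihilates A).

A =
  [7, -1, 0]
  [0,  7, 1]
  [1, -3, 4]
x^3 - 18*x^2 + 108*x - 216

The characteristic polynomial is χ_A(x) = (x - 6)^3, so the eigenvalues are known. The minimal polynomial is
  m_A(x) = Π_λ (x − λ)^{k_λ}
where k_λ is the size of the *largest* Jordan block for λ (equivalently, the smallest k with (A − λI)^k v = 0 for every generalised eigenvector v of λ).

  λ = 6: largest Jordan block has size 3, contributing (x − 6)^3

So m_A(x) = (x - 6)^3 = x^3 - 18*x^2 + 108*x - 216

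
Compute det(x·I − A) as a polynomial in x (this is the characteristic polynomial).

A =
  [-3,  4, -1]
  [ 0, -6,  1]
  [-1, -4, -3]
x^3 + 12*x^2 + 48*x + 64

Expanding det(x·I − A) (e.g. by cofactor expansion or by noting that A is similar to its Jordan form J, which has the same characteristic polynomial as A) gives
  χ_A(x) = x^3 + 12*x^2 + 48*x + 64
which factors as (x + 4)^3. The eigenvalues (with algebraic multiplicities) are λ = -4 with multiplicity 3.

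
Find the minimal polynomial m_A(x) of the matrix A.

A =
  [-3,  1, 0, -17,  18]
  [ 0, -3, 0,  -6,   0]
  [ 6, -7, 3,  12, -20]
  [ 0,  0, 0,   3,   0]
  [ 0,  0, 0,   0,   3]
x^4 - 18*x^2 + 81

The characteristic polynomial is χ_A(x) = (x - 3)^3*(x + 3)^2, so the eigenvalues are known. The minimal polynomial is
  m_A(x) = Π_λ (x − λ)^{k_λ}
where k_λ is the size of the *largest* Jordan block for λ (equivalently, the smallest k with (A − λI)^k v = 0 for every generalised eigenvector v of λ).

  λ = -3: largest Jordan block has size 2, contributing (x + 3)^2
  λ = 3: largest Jordan block has size 2, contributing (x − 3)^2

So m_A(x) = (x - 3)^2*(x + 3)^2 = x^4 - 18*x^2 + 81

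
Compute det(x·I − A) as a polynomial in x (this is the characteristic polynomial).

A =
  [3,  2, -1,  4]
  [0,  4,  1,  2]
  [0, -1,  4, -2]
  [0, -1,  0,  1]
x^4 - 12*x^3 + 54*x^2 - 108*x + 81

Expanding det(x·I − A) (e.g. by cofactor expansion or by noting that A is similar to its Jordan form J, which has the same characteristic polynomial as A) gives
  χ_A(x) = x^4 - 12*x^3 + 54*x^2 - 108*x + 81
which factors as (x - 3)^4. The eigenvalues (with algebraic multiplicities) are λ = 3 with multiplicity 4.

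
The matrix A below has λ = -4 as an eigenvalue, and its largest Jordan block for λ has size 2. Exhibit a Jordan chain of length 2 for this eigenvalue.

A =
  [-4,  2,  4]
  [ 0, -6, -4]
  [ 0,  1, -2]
A Jordan chain for λ = -4 of length 2:
v_1 = (2, -2, 1)ᵀ
v_2 = (0, 1, 0)ᵀ

Let N = A − (-4)·I. We want v_2 with N^2 v_2 = 0 but N^1 v_2 ≠ 0; then v_{j-1} := N · v_j for j = 2, …, 2.

Pick v_2 = (0, 1, 0)ᵀ.
Then v_1 = N · v_2 = (2, -2, 1)ᵀ.

Sanity check: (A − (-4)·I) v_1 = (0, 0, 0)ᵀ = 0. ✓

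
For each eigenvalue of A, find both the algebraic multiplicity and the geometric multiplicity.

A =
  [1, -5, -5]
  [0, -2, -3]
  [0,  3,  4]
λ = 1: alg = 3, geom = 2

Step 1 — factor the characteristic polynomial to read off the algebraic multiplicities:
  χ_A(x) = (x - 1)^3

Step 2 — compute geometric multiplicities via the rank-nullity identity g(λ) = n − rank(A − λI):
  rank(A − (1)·I) = 1, so dim ker(A − (1)·I) = n − 1 = 2

Summary:
  λ = 1: algebraic multiplicity = 3, geometric multiplicity = 2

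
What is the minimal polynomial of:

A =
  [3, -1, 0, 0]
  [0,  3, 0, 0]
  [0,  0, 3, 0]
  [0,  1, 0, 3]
x^2 - 6*x + 9

The characteristic polynomial is χ_A(x) = (x - 3)^4, so the eigenvalues are known. The minimal polynomial is
  m_A(x) = Π_λ (x − λ)^{k_λ}
where k_λ is the size of the *largest* Jordan block for λ (equivalently, the smallest k with (A − λI)^k v = 0 for every generalised eigenvector v of λ).

  λ = 3: largest Jordan block has size 2, contributing (x − 3)^2

So m_A(x) = (x - 3)^2 = x^2 - 6*x + 9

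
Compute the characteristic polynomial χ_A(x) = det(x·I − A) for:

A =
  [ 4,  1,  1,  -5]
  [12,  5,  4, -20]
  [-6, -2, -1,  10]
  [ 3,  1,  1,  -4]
x^4 - 4*x^3 + 6*x^2 - 4*x + 1

Expanding det(x·I − A) (e.g. by cofactor expansion or by noting that A is similar to its Jordan form J, which has the same characteristic polynomial as A) gives
  χ_A(x) = x^4 - 4*x^3 + 6*x^2 - 4*x + 1
which factors as (x - 1)^4. The eigenvalues (with algebraic multiplicities) are λ = 1 with multiplicity 4.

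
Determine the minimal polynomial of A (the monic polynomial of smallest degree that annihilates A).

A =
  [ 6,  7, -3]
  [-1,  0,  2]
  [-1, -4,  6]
x^3 - 12*x^2 + 48*x - 64

The characteristic polynomial is χ_A(x) = (x - 4)^3, so the eigenvalues are known. The minimal polynomial is
  m_A(x) = Π_λ (x − λ)^{k_λ}
where k_λ is the size of the *largest* Jordan block for λ (equivalently, the smallest k with (A − λI)^k v = 0 for every generalised eigenvector v of λ).

  λ = 4: largest Jordan block has size 3, contributing (x − 4)^3

So m_A(x) = (x - 4)^3 = x^3 - 12*x^2 + 48*x - 64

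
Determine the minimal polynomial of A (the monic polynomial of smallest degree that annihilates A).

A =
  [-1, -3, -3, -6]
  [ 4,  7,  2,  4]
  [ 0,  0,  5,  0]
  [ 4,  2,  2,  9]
x^2 - 10*x + 25

The characteristic polynomial is χ_A(x) = (x - 5)^4, so the eigenvalues are known. The minimal polynomial is
  m_A(x) = Π_λ (x − λ)^{k_λ}
where k_λ is the size of the *largest* Jordan block for λ (equivalently, the smallest k with (A − λI)^k v = 0 for every generalised eigenvector v of λ).

  λ = 5: largest Jordan block has size 2, contributing (x − 5)^2

So m_A(x) = (x - 5)^2 = x^2 - 10*x + 25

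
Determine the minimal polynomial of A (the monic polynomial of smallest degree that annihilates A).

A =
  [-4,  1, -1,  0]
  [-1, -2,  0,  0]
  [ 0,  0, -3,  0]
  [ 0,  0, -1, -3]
x^3 + 9*x^2 + 27*x + 27

The characteristic polynomial is χ_A(x) = (x + 3)^4, so the eigenvalues are known. The minimal polynomial is
  m_A(x) = Π_λ (x − λ)^{k_λ}
where k_λ is the size of the *largest* Jordan block for λ (equivalently, the smallest k with (A − λI)^k v = 0 for every generalised eigenvector v of λ).

  λ = -3: largest Jordan block has size 3, contributing (x + 3)^3

So m_A(x) = (x + 3)^3 = x^3 + 9*x^2 + 27*x + 27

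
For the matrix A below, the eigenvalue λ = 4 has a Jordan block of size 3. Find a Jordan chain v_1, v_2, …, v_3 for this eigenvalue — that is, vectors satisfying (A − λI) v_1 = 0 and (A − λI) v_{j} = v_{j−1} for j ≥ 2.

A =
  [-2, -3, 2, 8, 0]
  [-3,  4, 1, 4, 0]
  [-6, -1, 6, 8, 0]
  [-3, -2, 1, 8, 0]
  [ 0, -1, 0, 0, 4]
A Jordan chain for λ = 4 of length 3:
v_1 = (9, 0, 3, 6, 3)ᵀ
v_2 = (-6, -3, -6, -3, 0)ᵀ
v_3 = (1, 0, 0, 0, 0)ᵀ

Let N = A − (4)·I. We want v_3 with N^3 v_3 = 0 but N^2 v_3 ≠ 0; then v_{j-1} := N · v_j for j = 3, …, 2.

Pick v_3 = (1, 0, 0, 0, 0)ᵀ.
Then v_2 = N · v_3 = (-6, -3, -6, -3, 0)ᵀ.
Then v_1 = N · v_2 = (9, 0, 3, 6, 3)ᵀ.

Sanity check: (A − (4)·I) v_1 = (0, 0, 0, 0, 0)ᵀ = 0. ✓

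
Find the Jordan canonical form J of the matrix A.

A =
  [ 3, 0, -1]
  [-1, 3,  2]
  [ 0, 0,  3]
J_3(3)

The characteristic polynomial is
  det(x·I − A) = x^3 - 9*x^2 + 27*x - 27 = (x - 3)^3

Eigenvalues and multiplicities (the geometric multiplicity of λ is n − rank(A − λI), which equals the number of Jordan blocks for λ):
  λ = 3: algebraic multiplicity = 3, geometric multiplicity = 1

Determining the block sizes for each eigenvalue:
  λ = 3: one block (gm = 1), so the single block has size am = 3 → block sizes [3]

Assembling the blocks gives a Jordan form
J =
  [3, 1, 0]
  [0, 3, 1]
  [0, 0, 3]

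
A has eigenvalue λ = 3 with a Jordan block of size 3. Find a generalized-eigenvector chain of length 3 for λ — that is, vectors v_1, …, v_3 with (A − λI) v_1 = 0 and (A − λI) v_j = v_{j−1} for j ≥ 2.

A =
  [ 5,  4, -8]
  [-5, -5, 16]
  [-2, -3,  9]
A Jordan chain for λ = 3 of length 3:
v_1 = (0, -2, -1)ᵀ
v_2 = (2, -5, -2)ᵀ
v_3 = (1, 0, 0)ᵀ

Let N = A − (3)·I. We want v_3 with N^3 v_3 = 0 but N^2 v_3 ≠ 0; then v_{j-1} := N · v_j for j = 3, …, 2.

Pick v_3 = (1, 0, 0)ᵀ.
Then v_2 = N · v_3 = (2, -5, -2)ᵀ.
Then v_1 = N · v_2 = (0, -2, -1)ᵀ.

Sanity check: (A − (3)·I) v_1 = (0, 0, 0)ᵀ = 0. ✓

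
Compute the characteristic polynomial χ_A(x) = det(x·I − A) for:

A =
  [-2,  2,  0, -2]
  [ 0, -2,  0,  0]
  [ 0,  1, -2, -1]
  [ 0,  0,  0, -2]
x^4 + 8*x^3 + 24*x^2 + 32*x + 16

Expanding det(x·I − A) (e.g. by cofactor expansion or by noting that A is similar to its Jordan form J, which has the same characteristic polynomial as A) gives
  χ_A(x) = x^4 + 8*x^3 + 24*x^2 + 32*x + 16
which factors as (x + 2)^4. The eigenvalues (with algebraic multiplicities) are λ = -2 with multiplicity 4.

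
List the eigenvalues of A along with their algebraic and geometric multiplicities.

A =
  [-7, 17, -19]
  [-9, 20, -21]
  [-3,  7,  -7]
λ = 2: alg = 3, geom = 1

Step 1 — factor the characteristic polynomial to read off the algebraic multiplicities:
  χ_A(x) = (x - 2)^3

Step 2 — compute geometric multiplicities via the rank-nullity identity g(λ) = n − rank(A − λI):
  rank(A − (2)·I) = 2, so dim ker(A − (2)·I) = n − 2 = 1

Summary:
  λ = 2: algebraic multiplicity = 3, geometric multiplicity = 1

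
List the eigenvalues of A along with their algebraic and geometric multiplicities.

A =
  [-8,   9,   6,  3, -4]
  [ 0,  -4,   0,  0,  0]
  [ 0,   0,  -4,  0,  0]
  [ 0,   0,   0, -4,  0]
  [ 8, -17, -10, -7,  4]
λ = -4: alg = 4, geom = 3; λ = 0: alg = 1, geom = 1

Step 1 — factor the characteristic polynomial to read off the algebraic multiplicities:
  χ_A(x) = x*(x + 4)^4

Step 2 — compute geometric multiplicities via the rank-nullity identity g(λ) = n − rank(A − λI):
  rank(A − (-4)·I) = 2, so dim ker(A − (-4)·I) = n − 2 = 3
  rank(A − (0)·I) = 4, so dim ker(A − (0)·I) = n − 4 = 1

Summary:
  λ = -4: algebraic multiplicity = 4, geometric multiplicity = 3
  λ = 0: algebraic multiplicity = 1, geometric multiplicity = 1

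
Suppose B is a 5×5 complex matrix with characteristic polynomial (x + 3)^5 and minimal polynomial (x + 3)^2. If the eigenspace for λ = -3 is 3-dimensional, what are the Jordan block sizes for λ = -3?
Block sizes for λ = -3: [2, 2, 1]

Step 1 — from the characteristic polynomial, algebraic multiplicity of λ = -3 is 5. From dim ker(B − (-3)·I) = 3, there are exactly 3 Jordan blocks for λ = -3.
Step 2 — from the minimal polynomial, the factor (x + 3)^2 tells us the largest block for λ = -3 has size 2.
Step 3 — with total size 5, 3 blocks, and largest block 2, the block sizes (in nonincreasing order) are [2, 2, 1].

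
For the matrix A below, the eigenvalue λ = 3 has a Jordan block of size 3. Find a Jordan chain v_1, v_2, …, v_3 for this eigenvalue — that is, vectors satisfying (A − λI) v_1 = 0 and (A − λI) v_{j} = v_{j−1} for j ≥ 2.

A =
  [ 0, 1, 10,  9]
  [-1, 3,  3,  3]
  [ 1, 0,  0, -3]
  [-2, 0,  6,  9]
A Jordan chain for λ = 3 of length 3:
v_1 = (-3, -1, 1, -2)ᵀ
v_2 = (1, 0, 0, 0)ᵀ
v_3 = (0, 1, 0, 0)ᵀ

Let N = A − (3)·I. We want v_3 with N^3 v_3 = 0 but N^2 v_3 ≠ 0; then v_{j-1} := N · v_j for j = 3, …, 2.

Pick v_3 = (0, 1, 0, 0)ᵀ.
Then v_2 = N · v_3 = (1, 0, 0, 0)ᵀ.
Then v_1 = N · v_2 = (-3, -1, 1, -2)ᵀ.

Sanity check: (A − (3)·I) v_1 = (0, 0, 0, 0)ᵀ = 0. ✓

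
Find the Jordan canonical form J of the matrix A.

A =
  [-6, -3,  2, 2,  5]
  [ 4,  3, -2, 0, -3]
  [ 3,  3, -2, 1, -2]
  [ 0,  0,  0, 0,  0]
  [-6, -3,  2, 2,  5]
J_2(0) ⊕ J_2(0) ⊕ J_1(0)

The characteristic polynomial is
  det(x·I − A) = x^5

Eigenvalues and multiplicities (the geometric multiplicity of λ is n − rank(A − λI), which equals the number of Jordan blocks for λ):
  λ = 0: algebraic multiplicity = 5, geometric multiplicity = 3

Determining the block sizes for each eigenvalue:
  λ = 0: with am = 5 and gm = 3, the partition is not yet determined (e.g. several partitions of 5 into 3 parts exist). Let N = A − (0)·I. Computing rank(N^1) = 2, rank(N^2) = 0; the number of blocks of size ≥ j is rank(N^{j−1}) − rank(N^j), giving [3, 2]. So we have 2 block(s) of size 2, 1 block(s) of size 1 → block sizes [2, 2, 1]

Assembling the blocks gives a Jordan form
J =
  [0, 1, 0, 0, 0]
  [0, 0, 0, 0, 0]
  [0, 0, 0, 1, 0]
  [0, 0, 0, 0, 0]
  [0, 0, 0, 0, 0]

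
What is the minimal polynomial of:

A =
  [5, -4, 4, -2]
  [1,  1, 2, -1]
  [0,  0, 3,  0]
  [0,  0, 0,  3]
x^2 - 6*x + 9

The characteristic polynomial is χ_A(x) = (x - 3)^4, so the eigenvalues are known. The minimal polynomial is
  m_A(x) = Π_λ (x − λ)^{k_λ}
where k_λ is the size of the *largest* Jordan block for λ (equivalently, the smallest k with (A − λI)^k v = 0 for every generalised eigenvector v of λ).

  λ = 3: largest Jordan block has size 2, contributing (x − 3)^2

So m_A(x) = (x - 3)^2 = x^2 - 6*x + 9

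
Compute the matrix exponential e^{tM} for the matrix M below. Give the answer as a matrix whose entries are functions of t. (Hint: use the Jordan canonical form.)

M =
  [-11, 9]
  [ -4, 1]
e^{tM} =
  [-6*t*exp(-5*t) + exp(-5*t), 9*t*exp(-5*t)]
  [-4*t*exp(-5*t), 6*t*exp(-5*t) + exp(-5*t)]

Strategy: write M = P · J · P⁻¹ where J is a Jordan canonical form, so e^{tM} = P · e^{tJ} · P⁻¹, and e^{tJ} can be computed block-by-block.

M has Jordan form
J =
  [-5,  1]
  [ 0, -5]
(up to reordering of blocks).

Per-block formulas:
  For a 2×2 Jordan block J_2(-5): exp(t · J_2(-5)) = e^(-5t)·(I + t·N), where N is the 2×2 nilpotent shift.

After assembling e^{tJ} and conjugating by P, we get:

e^{tM} =
  [-6*t*exp(-5*t) + exp(-5*t), 9*t*exp(-5*t)]
  [-4*t*exp(-5*t), 6*t*exp(-5*t) + exp(-5*t)]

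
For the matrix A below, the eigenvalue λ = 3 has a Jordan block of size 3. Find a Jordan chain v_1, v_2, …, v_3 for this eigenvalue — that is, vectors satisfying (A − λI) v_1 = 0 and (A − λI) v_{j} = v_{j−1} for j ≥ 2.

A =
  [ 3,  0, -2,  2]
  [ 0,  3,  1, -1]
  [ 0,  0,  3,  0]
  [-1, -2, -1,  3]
A Jordan chain for λ = 3 of length 3:
v_1 = (-2, 1, 0, 0)ᵀ
v_2 = (0, 0, 0, -1)ᵀ
v_3 = (1, 0, 0, 0)ᵀ

Let N = A − (3)·I. We want v_3 with N^3 v_3 = 0 but N^2 v_3 ≠ 0; then v_{j-1} := N · v_j for j = 3, …, 2.

Pick v_3 = (1, 0, 0, 0)ᵀ.
Then v_2 = N · v_3 = (0, 0, 0, -1)ᵀ.
Then v_1 = N · v_2 = (-2, 1, 0, 0)ᵀ.

Sanity check: (A − (3)·I) v_1 = (0, 0, 0, 0)ᵀ = 0. ✓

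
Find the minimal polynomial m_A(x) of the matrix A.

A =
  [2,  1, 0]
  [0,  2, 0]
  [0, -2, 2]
x^2 - 4*x + 4

The characteristic polynomial is χ_A(x) = (x - 2)^3, so the eigenvalues are known. The minimal polynomial is
  m_A(x) = Π_λ (x − λ)^{k_λ}
where k_λ is the size of the *largest* Jordan block for λ (equivalently, the smallest k with (A − λI)^k v = 0 for every generalised eigenvector v of λ).

  λ = 2: largest Jordan block has size 2, contributing (x − 2)^2

So m_A(x) = (x - 2)^2 = x^2 - 4*x + 4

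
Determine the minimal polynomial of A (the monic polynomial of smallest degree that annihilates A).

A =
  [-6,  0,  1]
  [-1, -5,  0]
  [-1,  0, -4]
x^3 + 15*x^2 + 75*x + 125

The characteristic polynomial is χ_A(x) = (x + 5)^3, so the eigenvalues are known. The minimal polynomial is
  m_A(x) = Π_λ (x − λ)^{k_λ}
where k_λ is the size of the *largest* Jordan block for λ (equivalently, the smallest k with (A − λI)^k v = 0 for every generalised eigenvector v of λ).

  λ = -5: largest Jordan block has size 3, contributing (x + 5)^3

So m_A(x) = (x + 5)^3 = x^3 + 15*x^2 + 75*x + 125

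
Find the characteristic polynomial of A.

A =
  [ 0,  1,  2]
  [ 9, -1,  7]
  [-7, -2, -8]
x^3 + 9*x^2 + 27*x + 27

Expanding det(x·I − A) (e.g. by cofactor expansion or by noting that A is similar to its Jordan form J, which has the same characteristic polynomial as A) gives
  χ_A(x) = x^3 + 9*x^2 + 27*x + 27
which factors as (x + 3)^3. The eigenvalues (with algebraic multiplicities) are λ = -3 with multiplicity 3.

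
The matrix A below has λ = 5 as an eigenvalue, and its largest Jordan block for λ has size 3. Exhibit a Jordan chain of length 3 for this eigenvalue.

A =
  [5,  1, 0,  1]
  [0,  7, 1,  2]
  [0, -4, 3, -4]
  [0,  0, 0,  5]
A Jordan chain for λ = 5 of length 3:
v_1 = (2, 0, 0, 0)ᵀ
v_2 = (1, 2, -4, 0)ᵀ
v_3 = (0, 1, 0, 0)ᵀ

Let N = A − (5)·I. We want v_3 with N^3 v_3 = 0 but N^2 v_3 ≠ 0; then v_{j-1} := N · v_j for j = 3, …, 2.

Pick v_3 = (0, 1, 0, 0)ᵀ.
Then v_2 = N · v_3 = (1, 2, -4, 0)ᵀ.
Then v_1 = N · v_2 = (2, 0, 0, 0)ᵀ.

Sanity check: (A − (5)·I) v_1 = (0, 0, 0, 0)ᵀ = 0. ✓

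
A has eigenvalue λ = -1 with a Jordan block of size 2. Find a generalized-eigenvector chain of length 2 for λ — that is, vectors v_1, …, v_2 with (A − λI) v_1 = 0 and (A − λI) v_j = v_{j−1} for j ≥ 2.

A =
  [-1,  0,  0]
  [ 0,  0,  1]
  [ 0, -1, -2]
A Jordan chain for λ = -1 of length 2:
v_1 = (0, 1, -1)ᵀ
v_2 = (0, 1, 0)ᵀ

Let N = A − (-1)·I. We want v_2 with N^2 v_2 = 0 but N^1 v_2 ≠ 0; then v_{j-1} := N · v_j for j = 2, …, 2.

Pick v_2 = (0, 1, 0)ᵀ.
Then v_1 = N · v_2 = (0, 1, -1)ᵀ.

Sanity check: (A − (-1)·I) v_1 = (0, 0, 0)ᵀ = 0. ✓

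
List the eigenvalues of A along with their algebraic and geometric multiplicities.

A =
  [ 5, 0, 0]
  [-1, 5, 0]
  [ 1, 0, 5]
λ = 5: alg = 3, geom = 2

Step 1 — factor the characteristic polynomial to read off the algebraic multiplicities:
  χ_A(x) = (x - 5)^3

Step 2 — compute geometric multiplicities via the rank-nullity identity g(λ) = n − rank(A − λI):
  rank(A − (5)·I) = 1, so dim ker(A − (5)·I) = n − 1 = 2

Summary:
  λ = 5: algebraic multiplicity = 3, geometric multiplicity = 2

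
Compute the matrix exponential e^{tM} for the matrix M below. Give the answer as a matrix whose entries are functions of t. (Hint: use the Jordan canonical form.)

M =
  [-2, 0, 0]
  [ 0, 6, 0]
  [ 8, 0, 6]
e^{tM} =
  [exp(-2*t), 0, 0]
  [0, exp(6*t), 0]
  [exp(6*t) - exp(-2*t), 0, exp(6*t)]

Strategy: write M = P · J · P⁻¹ where J is a Jordan canonical form, so e^{tM} = P · e^{tJ} · P⁻¹, and e^{tJ} can be computed block-by-block.

M has Jordan form
J =
  [-2, 0, 0]
  [ 0, 6, 0]
  [ 0, 0, 6]
(up to reordering of blocks).

Per-block formulas:
  For a 1×1 block at λ = -2: exp(t · [-2]) = [e^(-2t)].
  For a 1×1 block at λ = 6: exp(t · [6]) = [e^(6t)].

After assembling e^{tJ} and conjugating by P, we get:

e^{tM} =
  [exp(-2*t), 0, 0]
  [0, exp(6*t), 0]
  [exp(6*t) - exp(-2*t), 0, exp(6*t)]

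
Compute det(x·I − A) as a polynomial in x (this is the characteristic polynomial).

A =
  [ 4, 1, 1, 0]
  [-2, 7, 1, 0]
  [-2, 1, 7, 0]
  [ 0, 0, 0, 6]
x^4 - 24*x^3 + 216*x^2 - 864*x + 1296

Expanding det(x·I − A) (e.g. by cofactor expansion or by noting that A is similar to its Jordan form J, which has the same characteristic polynomial as A) gives
  χ_A(x) = x^4 - 24*x^3 + 216*x^2 - 864*x + 1296
which factors as (x - 6)^4. The eigenvalues (with algebraic multiplicities) are λ = 6 with multiplicity 4.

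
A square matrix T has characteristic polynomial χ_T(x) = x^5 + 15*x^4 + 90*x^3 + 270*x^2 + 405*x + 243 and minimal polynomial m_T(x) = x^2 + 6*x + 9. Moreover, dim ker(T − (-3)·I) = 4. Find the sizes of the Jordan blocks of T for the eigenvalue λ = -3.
Block sizes for λ = -3: [2, 1, 1, 1]

Step 1 — from the characteristic polynomial, algebraic multiplicity of λ = -3 is 5. From dim ker(T − (-3)·I) = 4, there are exactly 4 Jordan blocks for λ = -3.
Step 2 — from the minimal polynomial, the factor (x + 3)^2 tells us the largest block for λ = -3 has size 2.
Step 3 — with total size 5, 4 blocks, and largest block 2, the block sizes (in nonincreasing order) are [2, 1, 1, 1].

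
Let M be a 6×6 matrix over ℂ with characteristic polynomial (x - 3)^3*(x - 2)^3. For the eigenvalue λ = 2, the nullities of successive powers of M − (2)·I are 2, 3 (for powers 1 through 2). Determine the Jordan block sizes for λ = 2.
Block sizes for λ = 2: [2, 1]

From the dimensions of kernels of powers, the number of Jordan blocks of size at least j is d_j − d_{j−1} where d_j = dim ker(N^j) (with d_0 = 0). Computing the differences gives [2, 1].
The number of blocks of size exactly k is (#blocks of size ≥ k) − (#blocks of size ≥ k + 1), so the partition is: 1 block(s) of size 1, 1 block(s) of size 2.
In nonincreasing order the block sizes are [2, 1].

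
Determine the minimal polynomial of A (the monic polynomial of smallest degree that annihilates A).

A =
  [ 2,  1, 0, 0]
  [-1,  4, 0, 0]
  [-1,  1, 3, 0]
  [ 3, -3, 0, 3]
x^2 - 6*x + 9

The characteristic polynomial is χ_A(x) = (x - 3)^4, so the eigenvalues are known. The minimal polynomial is
  m_A(x) = Π_λ (x − λ)^{k_λ}
where k_λ is the size of the *largest* Jordan block for λ (equivalently, the smallest k with (A − λI)^k v = 0 for every generalised eigenvector v of λ).

  λ = 3: largest Jordan block has size 2, contributing (x − 3)^2

So m_A(x) = (x - 3)^2 = x^2 - 6*x + 9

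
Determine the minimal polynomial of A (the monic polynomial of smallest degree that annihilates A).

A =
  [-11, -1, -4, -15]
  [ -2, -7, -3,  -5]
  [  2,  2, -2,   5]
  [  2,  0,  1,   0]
x^2 + 10*x + 25

The characteristic polynomial is χ_A(x) = (x + 5)^4, so the eigenvalues are known. The minimal polynomial is
  m_A(x) = Π_λ (x − λ)^{k_λ}
where k_λ is the size of the *largest* Jordan block for λ (equivalently, the smallest k with (A − λI)^k v = 0 for every generalised eigenvector v of λ).

  λ = -5: largest Jordan block has size 2, contributing (x + 5)^2

So m_A(x) = (x + 5)^2 = x^2 + 10*x + 25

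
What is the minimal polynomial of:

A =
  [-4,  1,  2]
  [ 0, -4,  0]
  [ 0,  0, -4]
x^2 + 8*x + 16

The characteristic polynomial is χ_A(x) = (x + 4)^3, so the eigenvalues are known. The minimal polynomial is
  m_A(x) = Π_λ (x − λ)^{k_λ}
where k_λ is the size of the *largest* Jordan block for λ (equivalently, the smallest k with (A − λI)^k v = 0 for every generalised eigenvector v of λ).

  λ = -4: largest Jordan block has size 2, contributing (x + 4)^2

So m_A(x) = (x + 4)^2 = x^2 + 8*x + 16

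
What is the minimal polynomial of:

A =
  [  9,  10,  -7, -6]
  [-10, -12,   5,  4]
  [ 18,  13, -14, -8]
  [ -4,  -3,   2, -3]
x^3 + 15*x^2 + 75*x + 125

The characteristic polynomial is χ_A(x) = (x + 5)^4, so the eigenvalues are known. The minimal polynomial is
  m_A(x) = Π_λ (x − λ)^{k_λ}
where k_λ is the size of the *largest* Jordan block for λ (equivalently, the smallest k with (A − λI)^k v = 0 for every generalised eigenvector v of λ).

  λ = -5: largest Jordan block has size 3, contributing (x + 5)^3

So m_A(x) = (x + 5)^3 = x^3 + 15*x^2 + 75*x + 125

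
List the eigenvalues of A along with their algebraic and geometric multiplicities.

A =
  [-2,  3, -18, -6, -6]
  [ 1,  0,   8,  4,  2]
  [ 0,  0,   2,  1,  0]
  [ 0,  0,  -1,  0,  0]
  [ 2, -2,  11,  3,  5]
λ = 1: alg = 5, geom = 3

Step 1 — factor the characteristic polynomial to read off the algebraic multiplicities:
  χ_A(x) = (x - 1)^5

Step 2 — compute geometric multiplicities via the rank-nullity identity g(λ) = n − rank(A − λI):
  rank(A − (1)·I) = 2, so dim ker(A − (1)·I) = n − 2 = 3

Summary:
  λ = 1: algebraic multiplicity = 5, geometric multiplicity = 3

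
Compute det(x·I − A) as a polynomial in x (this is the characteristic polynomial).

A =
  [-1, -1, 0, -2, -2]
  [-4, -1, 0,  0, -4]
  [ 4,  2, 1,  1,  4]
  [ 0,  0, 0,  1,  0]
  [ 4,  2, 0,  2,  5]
x^5 - 5*x^4 + 10*x^3 - 10*x^2 + 5*x - 1

Expanding det(x·I − A) (e.g. by cofactor expansion or by noting that A is similar to its Jordan form J, which has the same characteristic polynomial as A) gives
  χ_A(x) = x^5 - 5*x^4 + 10*x^3 - 10*x^2 + 5*x - 1
which factors as (x - 1)^5. The eigenvalues (with algebraic multiplicities) are λ = 1 with multiplicity 5.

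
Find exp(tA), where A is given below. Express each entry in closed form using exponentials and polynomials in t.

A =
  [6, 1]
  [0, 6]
e^{tA} =
  [exp(6*t), t*exp(6*t)]
  [0, exp(6*t)]

Strategy: write A = P · J · P⁻¹ where J is a Jordan canonical form, so e^{tA} = P · e^{tJ} · P⁻¹, and e^{tJ} can be computed block-by-block.

A has Jordan form
J =
  [6, 1]
  [0, 6]
(up to reordering of blocks).

Per-block formulas:
  For a 2×2 Jordan block J_2(6): exp(t · J_2(6)) = e^(6t)·(I + t·N), where N is the 2×2 nilpotent shift.

After assembling e^{tJ} and conjugating by P, we get:

e^{tA} =
  [exp(6*t), t*exp(6*t)]
  [0, exp(6*t)]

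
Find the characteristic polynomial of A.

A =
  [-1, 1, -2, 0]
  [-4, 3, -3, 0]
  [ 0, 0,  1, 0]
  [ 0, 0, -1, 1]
x^4 - 4*x^3 + 6*x^2 - 4*x + 1

Expanding det(x·I − A) (e.g. by cofactor expansion or by noting that A is similar to its Jordan form J, which has the same characteristic polynomial as A) gives
  χ_A(x) = x^4 - 4*x^3 + 6*x^2 - 4*x + 1
which factors as (x - 1)^4. The eigenvalues (with algebraic multiplicities) are λ = 1 with multiplicity 4.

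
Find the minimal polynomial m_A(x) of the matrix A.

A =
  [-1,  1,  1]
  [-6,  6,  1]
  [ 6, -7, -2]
x^3 - 3*x^2 - 9*x - 5

The characteristic polynomial is χ_A(x) = (x - 5)*(x + 1)^2, so the eigenvalues are known. The minimal polynomial is
  m_A(x) = Π_λ (x − λ)^{k_λ}
where k_λ is the size of the *largest* Jordan block for λ (equivalently, the smallest k with (A − λI)^k v = 0 for every generalised eigenvector v of λ).

  λ = -1: largest Jordan block has size 2, contributing (x + 1)^2
  λ = 5: largest Jordan block has size 1, contributing (x − 5)

So m_A(x) = (x - 5)*(x + 1)^2 = x^3 - 3*x^2 - 9*x - 5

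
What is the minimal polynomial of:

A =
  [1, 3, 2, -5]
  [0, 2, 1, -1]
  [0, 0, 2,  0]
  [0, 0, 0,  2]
x^3 - 5*x^2 + 8*x - 4

The characteristic polynomial is χ_A(x) = (x - 2)^3*(x - 1), so the eigenvalues are known. The minimal polynomial is
  m_A(x) = Π_λ (x − λ)^{k_λ}
where k_λ is the size of the *largest* Jordan block for λ (equivalently, the smallest k with (A − λI)^k v = 0 for every generalised eigenvector v of λ).

  λ = 1: largest Jordan block has size 1, contributing (x − 1)
  λ = 2: largest Jordan block has size 2, contributing (x − 2)^2

So m_A(x) = (x - 2)^2*(x - 1) = x^3 - 5*x^2 + 8*x - 4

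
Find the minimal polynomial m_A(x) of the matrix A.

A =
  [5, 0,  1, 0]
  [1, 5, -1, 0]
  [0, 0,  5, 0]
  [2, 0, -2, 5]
x^3 - 15*x^2 + 75*x - 125

The characteristic polynomial is χ_A(x) = (x - 5)^4, so the eigenvalues are known. The minimal polynomial is
  m_A(x) = Π_λ (x − λ)^{k_λ}
where k_λ is the size of the *largest* Jordan block for λ (equivalently, the smallest k with (A − λI)^k v = 0 for every generalised eigenvector v of λ).

  λ = 5: largest Jordan block has size 3, contributing (x − 5)^3

So m_A(x) = (x - 5)^3 = x^3 - 15*x^2 + 75*x - 125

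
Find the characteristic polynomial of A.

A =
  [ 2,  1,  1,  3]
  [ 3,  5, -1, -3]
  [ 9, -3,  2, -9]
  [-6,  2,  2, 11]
x^4 - 20*x^3 + 150*x^2 - 500*x + 625

Expanding det(x·I − A) (e.g. by cofactor expansion or by noting that A is similar to its Jordan form J, which has the same characteristic polynomial as A) gives
  χ_A(x) = x^4 - 20*x^3 + 150*x^2 - 500*x + 625
which factors as (x - 5)^4. The eigenvalues (with algebraic multiplicities) are λ = 5 with multiplicity 4.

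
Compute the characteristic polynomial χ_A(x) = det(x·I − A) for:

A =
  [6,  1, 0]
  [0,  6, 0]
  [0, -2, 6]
x^3 - 18*x^2 + 108*x - 216

Expanding det(x·I − A) (e.g. by cofactor expansion or by noting that A is similar to its Jordan form J, which has the same characteristic polynomial as A) gives
  χ_A(x) = x^3 - 18*x^2 + 108*x - 216
which factors as (x - 6)^3. The eigenvalues (with algebraic multiplicities) are λ = 6 with multiplicity 3.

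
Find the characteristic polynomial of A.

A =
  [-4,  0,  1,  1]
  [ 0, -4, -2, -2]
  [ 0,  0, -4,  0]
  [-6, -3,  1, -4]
x^4 + 16*x^3 + 96*x^2 + 256*x + 256

Expanding det(x·I − A) (e.g. by cofactor expansion or by noting that A is similar to its Jordan form J, which has the same characteristic polynomial as A) gives
  χ_A(x) = x^4 + 16*x^3 + 96*x^2 + 256*x + 256
which factors as (x + 4)^4. The eigenvalues (with algebraic multiplicities) are λ = -4 with multiplicity 4.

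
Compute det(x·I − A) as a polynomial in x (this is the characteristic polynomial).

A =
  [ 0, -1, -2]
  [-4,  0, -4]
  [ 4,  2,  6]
x^3 - 6*x^2 + 12*x - 8

Expanding det(x·I − A) (e.g. by cofactor expansion or by noting that A is similar to its Jordan form J, which has the same characteristic polynomial as A) gives
  χ_A(x) = x^3 - 6*x^2 + 12*x - 8
which factors as (x - 2)^3. The eigenvalues (with algebraic multiplicities) are λ = 2 with multiplicity 3.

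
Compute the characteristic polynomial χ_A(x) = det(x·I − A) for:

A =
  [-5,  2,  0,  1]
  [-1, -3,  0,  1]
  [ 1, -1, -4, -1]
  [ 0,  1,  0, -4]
x^4 + 16*x^3 + 96*x^2 + 256*x + 256

Expanding det(x·I − A) (e.g. by cofactor expansion or by noting that A is similar to its Jordan form J, which has the same characteristic polynomial as A) gives
  χ_A(x) = x^4 + 16*x^3 + 96*x^2 + 256*x + 256
which factors as (x + 4)^4. The eigenvalues (with algebraic multiplicities) are λ = -4 with multiplicity 4.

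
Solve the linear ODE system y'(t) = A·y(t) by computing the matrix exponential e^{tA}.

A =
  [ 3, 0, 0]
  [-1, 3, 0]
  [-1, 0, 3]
e^{tA} =
  [exp(3*t), 0, 0]
  [-t*exp(3*t), exp(3*t), 0]
  [-t*exp(3*t), 0, exp(3*t)]

Strategy: write A = P · J · P⁻¹ where J is a Jordan canonical form, so e^{tA} = P · e^{tJ} · P⁻¹, and e^{tJ} can be computed block-by-block.

A has Jordan form
J =
  [3, 1, 0]
  [0, 3, 0]
  [0, 0, 3]
(up to reordering of blocks).

Per-block formulas:
  For a 2×2 Jordan block J_2(3): exp(t · J_2(3)) = e^(3t)·(I + t·N), where N is the 2×2 nilpotent shift.
  For a 1×1 block at λ = 3: exp(t · [3]) = [e^(3t)].

After assembling e^{tJ} and conjugating by P, we get:

e^{tA} =
  [exp(3*t), 0, 0]
  [-t*exp(3*t), exp(3*t), 0]
  [-t*exp(3*t), 0, exp(3*t)]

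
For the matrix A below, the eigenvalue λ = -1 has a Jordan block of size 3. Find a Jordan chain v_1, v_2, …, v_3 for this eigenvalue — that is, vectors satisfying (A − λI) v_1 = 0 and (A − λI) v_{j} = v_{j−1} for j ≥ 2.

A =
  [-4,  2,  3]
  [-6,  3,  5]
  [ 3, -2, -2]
A Jordan chain for λ = -1 of length 3:
v_1 = (6, 9, 0)ᵀ
v_2 = (-3, -6, 3)ᵀ
v_3 = (1, 0, 0)ᵀ

Let N = A − (-1)·I. We want v_3 with N^3 v_3 = 0 but N^2 v_3 ≠ 0; then v_{j-1} := N · v_j for j = 3, …, 2.

Pick v_3 = (1, 0, 0)ᵀ.
Then v_2 = N · v_3 = (-3, -6, 3)ᵀ.
Then v_1 = N · v_2 = (6, 9, 0)ᵀ.

Sanity check: (A − (-1)·I) v_1 = (0, 0, 0)ᵀ = 0. ✓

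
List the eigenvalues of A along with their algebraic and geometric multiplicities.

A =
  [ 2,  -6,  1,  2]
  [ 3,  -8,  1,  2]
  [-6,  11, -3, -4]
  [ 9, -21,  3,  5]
λ = -1: alg = 4, geom = 2

Step 1 — factor the characteristic polynomial to read off the algebraic multiplicities:
  χ_A(x) = (x + 1)^4

Step 2 — compute geometric multiplicities via the rank-nullity identity g(λ) = n − rank(A − λI):
  rank(A − (-1)·I) = 2, so dim ker(A − (-1)·I) = n − 2 = 2

Summary:
  λ = -1: algebraic multiplicity = 4, geometric multiplicity = 2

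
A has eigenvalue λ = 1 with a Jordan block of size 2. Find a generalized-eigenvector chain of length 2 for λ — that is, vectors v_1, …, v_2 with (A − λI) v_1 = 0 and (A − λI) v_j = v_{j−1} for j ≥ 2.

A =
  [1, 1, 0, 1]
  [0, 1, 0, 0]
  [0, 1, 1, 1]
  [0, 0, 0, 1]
A Jordan chain for λ = 1 of length 2:
v_1 = (1, 0, 1, 0)ᵀ
v_2 = (0, 1, 0, 0)ᵀ

Let N = A − (1)·I. We want v_2 with N^2 v_2 = 0 but N^1 v_2 ≠ 0; then v_{j-1} := N · v_j for j = 2, …, 2.

Pick v_2 = (0, 1, 0, 0)ᵀ.
Then v_1 = N · v_2 = (1, 0, 1, 0)ᵀ.

Sanity check: (A − (1)·I) v_1 = (0, 0, 0, 0)ᵀ = 0. ✓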